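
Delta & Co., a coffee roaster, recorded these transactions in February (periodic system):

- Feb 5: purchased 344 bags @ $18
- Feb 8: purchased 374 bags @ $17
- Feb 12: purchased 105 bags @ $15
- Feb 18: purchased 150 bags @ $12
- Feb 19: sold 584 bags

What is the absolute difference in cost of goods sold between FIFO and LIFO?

$1,304

FIFO COGS: 344 @ $18 + 240 @ $17 = $10,272
LIFO COGS: 150 @ $12 + 105 @ $15 + 329 @ $17 = $8,968
Difference = |$10,272 − $8,968| = $1,304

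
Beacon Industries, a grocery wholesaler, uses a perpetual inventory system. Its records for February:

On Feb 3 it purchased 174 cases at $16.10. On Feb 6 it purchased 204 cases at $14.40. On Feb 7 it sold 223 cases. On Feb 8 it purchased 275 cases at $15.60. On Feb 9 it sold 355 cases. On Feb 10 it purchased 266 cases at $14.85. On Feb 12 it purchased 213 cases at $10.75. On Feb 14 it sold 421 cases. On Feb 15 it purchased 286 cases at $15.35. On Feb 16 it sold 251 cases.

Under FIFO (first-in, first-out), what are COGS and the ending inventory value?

COGS = $18,080.15; ending inventory = $2,578.80

Feb 7, 223 sold [FIFO — oldest first]: 174 @ $16.10 + 49 @ $14.40 = $3,507.00
Feb 9, 355 sold [FIFO — oldest first]: 155 @ $14.40 + 200 @ $15.60 = $5,352.00
Feb 14, 421 sold [FIFO — oldest first]: 75 @ $15.60 + 266 @ $14.85 + 80 @ $10.75 = $5,980.10
Feb 16, 251 sold [FIFO — oldest first]: 133 @ $10.75 + 118 @ $15.35 = $3,241.05
Total COGS = $3,507.00 + $5,352.00 + $5,980.10 + $3,241.05 = $18,080.15
Ending inventory: 168 @ $15.35 = $2,578.80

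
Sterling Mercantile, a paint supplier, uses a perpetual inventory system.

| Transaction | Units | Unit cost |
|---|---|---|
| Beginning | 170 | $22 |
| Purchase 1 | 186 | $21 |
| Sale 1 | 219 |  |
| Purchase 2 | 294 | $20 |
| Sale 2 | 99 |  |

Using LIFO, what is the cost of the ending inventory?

Ending inventory = $6,914

Sale 1 (219) [LIFO — newest first]: 186 @ $21 + 33 @ $22 = $4,632
Sale 2 (99) [LIFO — newest first]: 99 @ $20 = $1,980
Total COGS = $4,632 + $1,980 = $6,612
Ending inventory: 137 @ $22 + 195 @ $20 = $6,914
Check: goods available $13,526 = COGS $6,612 + ending $6,914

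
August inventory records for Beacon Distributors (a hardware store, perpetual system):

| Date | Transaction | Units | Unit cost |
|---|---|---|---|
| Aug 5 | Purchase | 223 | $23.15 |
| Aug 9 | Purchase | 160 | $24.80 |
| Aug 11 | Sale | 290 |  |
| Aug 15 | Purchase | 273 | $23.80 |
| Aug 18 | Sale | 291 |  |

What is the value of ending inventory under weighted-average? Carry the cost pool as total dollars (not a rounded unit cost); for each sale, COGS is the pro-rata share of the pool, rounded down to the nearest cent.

After Aug 5: 223 on hand, pool $5,162.45 (≈ $23.1500 each)
After Aug 9: 383 on hand, pool $9,130.45 (≈ $23.8393 each)
Aug 11, sell 290: 290/383 × $9,130.45 → $6,913.39
After Aug 15: 366 on hand, pool $8,714.46 (≈ $23.8100 each)
Aug 18, sell 291: 291/366 × $8,714.46 → $6,928.71
Total COGS = $6,913.39 + $6,928.71 = $13,842.10
Ending inventory (cost pool remaining) = $1,785.75

Ending inventory = $1,785.75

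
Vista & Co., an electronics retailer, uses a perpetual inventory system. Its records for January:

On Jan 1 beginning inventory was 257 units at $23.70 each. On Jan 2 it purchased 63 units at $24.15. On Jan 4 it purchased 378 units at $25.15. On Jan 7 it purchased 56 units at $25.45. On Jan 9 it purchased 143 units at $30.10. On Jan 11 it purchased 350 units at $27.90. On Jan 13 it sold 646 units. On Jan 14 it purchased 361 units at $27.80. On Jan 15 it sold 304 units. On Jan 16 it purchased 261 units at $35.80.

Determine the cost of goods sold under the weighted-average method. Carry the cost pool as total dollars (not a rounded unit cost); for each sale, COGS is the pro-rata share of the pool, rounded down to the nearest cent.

After Jan 1: 257 on hand, pool $6,090.90 (≈ $23.7000 each)
After Jan 2: 320 on hand, pool $7,612.35 (≈ $23.7886 each)
After Jan 4: 698 on hand, pool $17,119.05 (≈ $24.5259 each)
After Jan 7: 754 on hand, pool $18,544.25 (≈ $24.5945 each)
After Jan 9: 897 on hand, pool $22,848.55 (≈ $25.4722 each)
After Jan 11: 1247 on hand, pool $32,613.55 (≈ $26.1536 each)
Jan 13, sell 646: 646/1247 × $32,613.55 → $16,895.23
After Jan 14: 962 on hand, pool $25,754.12 (≈ $26.7714 each)
Jan 15, sell 304: 304/962 × $25,754.12 → $8,138.51
After Jan 16: 919 on hand, pool $26,959.41 (≈ $29.3356 each)
Total COGS = $16,895.23 + $8,138.51 = $25,033.74
Ending inventory (cost pool remaining) = $26,959.41

COGS = $25,033.74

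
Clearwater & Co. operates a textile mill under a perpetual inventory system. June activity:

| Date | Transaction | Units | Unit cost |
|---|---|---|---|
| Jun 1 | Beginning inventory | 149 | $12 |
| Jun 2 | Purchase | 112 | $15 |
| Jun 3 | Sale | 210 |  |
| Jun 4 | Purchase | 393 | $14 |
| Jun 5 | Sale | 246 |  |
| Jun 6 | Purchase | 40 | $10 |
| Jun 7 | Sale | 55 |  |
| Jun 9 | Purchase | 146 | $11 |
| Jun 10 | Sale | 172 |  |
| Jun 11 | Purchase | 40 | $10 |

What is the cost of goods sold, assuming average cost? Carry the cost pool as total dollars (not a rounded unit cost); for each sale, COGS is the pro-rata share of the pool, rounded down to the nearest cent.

After Jun 1: 149 on hand, pool $1,788.00 (≈ $12.0000 each)
After Jun 2: 261 on hand, pool $3,468.00 (≈ $13.2874 each)
Jun 3, sell 210: 210/261 × $3,468.00 → $2,790.34
After Jun 4: 444 on hand, pool $6,179.66 (≈ $13.9182 each)
Jun 5, sell 246: 246/444 × $6,179.66 → $3,423.86
After Jun 6: 238 on hand, pool $3,155.80 (≈ $13.2597 each)
Jun 7, sell 55: 55/238 × $3,155.80 → $729.28
After Jun 9: 329 on hand, pool $4,032.52 (≈ $12.2569 each)
Jun 10, sell 172: 172/329 × $4,032.52 → $2,108.18
After Jun 11: 197 on hand, pool $2,324.34 (≈ $11.7987 each)
Total COGS = $2,790.34 + $3,423.86 + $729.28 + $2,108.18 = $9,051.66
Ending inventory (cost pool remaining) = $2,324.34

COGS = $9,051.66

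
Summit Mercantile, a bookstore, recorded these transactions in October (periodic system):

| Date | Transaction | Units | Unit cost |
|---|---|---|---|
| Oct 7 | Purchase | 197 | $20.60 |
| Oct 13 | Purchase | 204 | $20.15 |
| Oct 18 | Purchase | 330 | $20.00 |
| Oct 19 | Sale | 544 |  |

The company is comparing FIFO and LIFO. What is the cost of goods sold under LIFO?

COGS = $10,916.60

FIFO COGS: 197 @ $20.60 + 204 @ $20.15 + 143 @ $20.00 = $11,028.80
LIFO COGS: 330 @ $20.00 + 204 @ $20.15 + 10 @ $20.60 = $10,916.60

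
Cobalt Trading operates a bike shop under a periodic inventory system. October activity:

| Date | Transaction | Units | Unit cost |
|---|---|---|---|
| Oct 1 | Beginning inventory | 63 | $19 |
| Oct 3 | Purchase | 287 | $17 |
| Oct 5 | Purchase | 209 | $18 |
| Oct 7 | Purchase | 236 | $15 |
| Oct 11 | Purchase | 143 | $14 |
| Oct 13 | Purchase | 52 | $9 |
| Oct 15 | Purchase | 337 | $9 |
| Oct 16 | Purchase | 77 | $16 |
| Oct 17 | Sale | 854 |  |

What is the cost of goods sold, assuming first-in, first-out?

COGS = $14,204

Oct 17, 854 sold [FIFO — oldest first]: 63 @ $19 + 287 @ $17 + 209 @ $18 + 236 @ $15 + 59 @ $14 = $14,204
Ending inventory: 84 @ $14 + 52 @ $9 + 337 @ $9 + 77 @ $16 = $5,909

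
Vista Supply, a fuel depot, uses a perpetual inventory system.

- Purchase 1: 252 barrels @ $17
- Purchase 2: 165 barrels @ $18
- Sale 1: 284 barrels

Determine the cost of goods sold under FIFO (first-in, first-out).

COGS = $4,860

Sale 1 (284) [FIFO — oldest first]: 252 @ $17 + 32 @ $18 = $4,860
Ending inventory: 133 @ $18 = $2,394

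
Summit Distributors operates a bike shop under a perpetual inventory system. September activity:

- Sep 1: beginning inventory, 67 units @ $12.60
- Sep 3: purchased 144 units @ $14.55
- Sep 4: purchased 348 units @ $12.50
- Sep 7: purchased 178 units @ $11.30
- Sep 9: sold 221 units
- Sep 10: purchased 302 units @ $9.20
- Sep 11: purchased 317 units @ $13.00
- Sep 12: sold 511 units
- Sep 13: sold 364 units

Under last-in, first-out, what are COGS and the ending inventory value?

Sep 9, 221 sold [LIFO — newest first]: 178 @ $11.30 + 43 @ $12.50 = $2,548.90
Sep 12, 511 sold [LIFO — newest first]: 317 @ $13.00 + 194 @ $9.20 = $5,905.80
Sep 13, 364 sold [LIFO — newest first]: 108 @ $9.20 + 256 @ $12.50 = $4,193.60
Total COGS = $2,548.90 + $5,905.80 + $4,193.60 = $12,648.30
Ending inventory: 67 @ $12.60 + 144 @ $14.55 + 49 @ $12.50 = $3,551.90

COGS = $12,648.30; ending inventory = $3,551.90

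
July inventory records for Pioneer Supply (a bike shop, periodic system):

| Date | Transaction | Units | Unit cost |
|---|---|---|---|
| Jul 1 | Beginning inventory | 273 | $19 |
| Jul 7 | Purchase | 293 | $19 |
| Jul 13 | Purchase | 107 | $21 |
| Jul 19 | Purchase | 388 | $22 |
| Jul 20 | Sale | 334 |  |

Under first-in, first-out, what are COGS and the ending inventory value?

COGS = $6,346; ending inventory = $15,191

Jul 20, 334 sold [FIFO — oldest first]: 273 @ $19 + 61 @ $19 = $6,346
Ending inventory: 232 @ $19 + 107 @ $21 + 388 @ $22 = $15,191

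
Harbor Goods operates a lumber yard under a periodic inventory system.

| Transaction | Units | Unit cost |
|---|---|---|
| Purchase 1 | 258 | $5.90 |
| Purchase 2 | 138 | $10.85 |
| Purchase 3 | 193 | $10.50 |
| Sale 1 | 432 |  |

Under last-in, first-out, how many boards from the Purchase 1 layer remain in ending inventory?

Sale 1 (432) [LIFO — newest first]: 193 @ $10.50 + 138 @ $10.85 + 101 @ $5.90 = $4,119.70
Ending inventory: 157 @ $5.90 = $926.30
Check: goods available $5,046.00 = COGS $4,119.70 + ending $926.30

157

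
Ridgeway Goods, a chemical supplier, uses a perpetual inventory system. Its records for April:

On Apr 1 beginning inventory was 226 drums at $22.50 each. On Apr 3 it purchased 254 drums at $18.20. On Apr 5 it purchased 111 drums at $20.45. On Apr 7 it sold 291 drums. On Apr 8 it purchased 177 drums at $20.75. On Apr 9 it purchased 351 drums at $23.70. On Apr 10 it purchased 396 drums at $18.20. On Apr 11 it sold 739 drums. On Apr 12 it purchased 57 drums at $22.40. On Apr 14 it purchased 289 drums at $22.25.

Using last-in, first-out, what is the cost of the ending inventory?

Ending inventory = $18,001.20

Apr 7, 291 sold [LIFO — newest first]: 111 @ $20.45 + 180 @ $18.20 = $5,545.95
Apr 11, 739 sold [LIFO — newest first]: 396 @ $18.20 + 343 @ $23.70 = $15,336.30
Total COGS = $5,545.95 + $15,336.30 = $20,882.25
Ending inventory: 226 @ $22.50 + 74 @ $18.20 + 177 @ $20.75 + 8 @ $23.70 + 57 @ $22.40 + 289 @ $22.25 = $18,001.20
Check: goods available $38,883.45 = COGS $20,882.25 + ending $18,001.20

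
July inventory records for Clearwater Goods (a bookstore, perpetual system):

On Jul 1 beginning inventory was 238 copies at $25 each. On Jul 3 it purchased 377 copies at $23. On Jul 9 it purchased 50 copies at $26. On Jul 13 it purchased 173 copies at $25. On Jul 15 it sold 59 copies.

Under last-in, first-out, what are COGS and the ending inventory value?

COGS = $1,475; ending inventory = $18,771

Jul 15, 59 sold [LIFO — newest first]: 59 @ $25 = $1,475
Ending inventory: 238 @ $25 + 377 @ $23 + 50 @ $26 + 114 @ $25 = $18,771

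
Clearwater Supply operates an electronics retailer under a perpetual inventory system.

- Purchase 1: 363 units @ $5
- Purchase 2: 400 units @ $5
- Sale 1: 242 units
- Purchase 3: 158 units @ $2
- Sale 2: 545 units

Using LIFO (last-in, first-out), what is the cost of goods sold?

Sale 1 (242) [LIFO — newest first]: 242 @ $5 = $1,210
Sale 2 (545) [LIFO — newest first]: 158 @ $2 + 158 @ $5 + 229 @ $5 = $2,251
Total COGS = $1,210 + $2,251 = $3,461
Ending inventory: 134 @ $5 = $670

COGS = $3,461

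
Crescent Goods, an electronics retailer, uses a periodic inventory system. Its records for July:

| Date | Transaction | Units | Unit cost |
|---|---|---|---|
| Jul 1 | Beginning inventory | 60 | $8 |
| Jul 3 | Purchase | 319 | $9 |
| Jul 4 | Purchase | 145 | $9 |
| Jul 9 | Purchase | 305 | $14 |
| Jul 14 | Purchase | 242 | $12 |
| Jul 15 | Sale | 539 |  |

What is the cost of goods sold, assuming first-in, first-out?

Jul 15, 539 sold [FIFO — oldest first]: 60 @ $8 + 319 @ $9 + 145 @ $9 + 15 @ $14 = $4,866
Ending inventory: 290 @ $14 + 242 @ $12 = $6,964

COGS = $4,866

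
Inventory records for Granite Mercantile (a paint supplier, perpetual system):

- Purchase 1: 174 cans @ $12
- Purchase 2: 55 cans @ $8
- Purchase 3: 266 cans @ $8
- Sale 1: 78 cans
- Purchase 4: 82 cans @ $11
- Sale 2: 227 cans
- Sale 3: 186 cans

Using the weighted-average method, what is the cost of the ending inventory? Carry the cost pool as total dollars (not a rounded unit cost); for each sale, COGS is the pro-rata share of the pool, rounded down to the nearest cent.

Ending inventory = $831.45

After Purchase 1: 174 on hand, pool $2,088.00 (≈ $12.0000 each)
After Purchase 2: 229 on hand, pool $2,528.00 (≈ $11.0393 each)
After Purchase 3: 495 on hand, pool $4,656.00 (≈ $9.4061 each)
Sale 1, sell 78: 78/495 × $4,656.00 → $733.67
After Purchase 4: 499 on hand, pool $4,824.33 (≈ $9.6680 each)
Sale 2, sell 227: 227/499 × $4,824.33 → $2,194.63
Sale 3, sell 186: 186/272 × $2,629.70 → $1,798.25
Total COGS = $733.67 + $2,194.63 + $1,798.25 = $4,726.55
Ending inventory (cost pool remaining) = $831.45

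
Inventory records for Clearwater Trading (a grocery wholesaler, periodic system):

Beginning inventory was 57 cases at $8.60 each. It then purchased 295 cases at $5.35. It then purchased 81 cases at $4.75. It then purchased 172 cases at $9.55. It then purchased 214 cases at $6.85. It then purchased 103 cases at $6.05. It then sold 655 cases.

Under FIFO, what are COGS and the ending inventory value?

Sale 1 (655) [FIFO — oldest first]: 57 @ $8.60 + 295 @ $5.35 + 81 @ $4.75 + 172 @ $9.55 + 50 @ $6.85 = $4,438.30
Ending inventory: 164 @ $6.85 + 103 @ $6.05 = $1,746.55

COGS = $4,438.30; ending inventory = $1,746.55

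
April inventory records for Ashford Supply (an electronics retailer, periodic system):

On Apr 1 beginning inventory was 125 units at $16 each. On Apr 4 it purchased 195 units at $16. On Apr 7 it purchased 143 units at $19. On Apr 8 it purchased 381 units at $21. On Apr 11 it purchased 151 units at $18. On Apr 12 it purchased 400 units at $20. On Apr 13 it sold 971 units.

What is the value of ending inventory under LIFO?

Apr 13, 971 sold [LIFO — newest first]: 400 @ $20 + 151 @ $18 + 381 @ $21 + 39 @ $19 = $19,460
Ending inventory: 125 @ $16 + 195 @ $16 + 104 @ $19 = $7,096
Check: goods available $26,556 = COGS $19,460 + ending $7,096

Ending inventory = $7,096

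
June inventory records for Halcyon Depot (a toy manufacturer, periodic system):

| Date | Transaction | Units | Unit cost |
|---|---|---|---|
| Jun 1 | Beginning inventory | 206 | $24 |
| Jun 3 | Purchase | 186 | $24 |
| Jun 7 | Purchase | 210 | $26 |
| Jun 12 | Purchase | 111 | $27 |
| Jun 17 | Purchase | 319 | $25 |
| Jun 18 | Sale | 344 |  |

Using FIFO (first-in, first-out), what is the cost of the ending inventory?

Jun 18, 344 sold [FIFO — oldest first]: 206 @ $24 + 138 @ $24 = $8,256
Ending inventory: 48 @ $24 + 210 @ $26 + 111 @ $27 + 319 @ $25 = $17,584

Ending inventory = $17,584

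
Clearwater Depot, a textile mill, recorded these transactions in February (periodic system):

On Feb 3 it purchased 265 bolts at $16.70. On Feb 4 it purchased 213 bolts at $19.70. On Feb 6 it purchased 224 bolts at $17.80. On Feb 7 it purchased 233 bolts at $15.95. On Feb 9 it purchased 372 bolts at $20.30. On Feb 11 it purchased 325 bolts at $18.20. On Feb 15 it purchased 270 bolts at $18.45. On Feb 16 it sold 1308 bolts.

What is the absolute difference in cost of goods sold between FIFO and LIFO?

FIFO COGS: 265 @ $16.70 + 213 @ $19.70 + 224 @ $17.80 + 233 @ $15.95 + 372 @ $20.30 + 1 @ $18.20 = $23,894.95
LIFO COGS: 270 @ $18.45 + 325 @ $18.20 + 372 @ $20.30 + 233 @ $15.95 + 108 @ $17.80 = $24,086.85
Difference = |$23,894.95 − $24,086.85| = $191.90

$191.90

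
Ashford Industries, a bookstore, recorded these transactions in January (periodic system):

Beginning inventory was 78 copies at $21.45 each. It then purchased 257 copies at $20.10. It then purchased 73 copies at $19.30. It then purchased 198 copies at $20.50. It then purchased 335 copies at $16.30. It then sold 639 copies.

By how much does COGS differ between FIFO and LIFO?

$1,252.90

FIFO COGS: 78 @ $21.45 + 257 @ $20.10 + 73 @ $19.30 + 198 @ $20.50 + 33 @ $16.30 = $12,844.60
LIFO COGS: 335 @ $16.30 + 198 @ $20.50 + 73 @ $19.30 + 33 @ $20.10 = $11,591.70
Difference = |$12,844.60 − $11,591.70| = $1,252.90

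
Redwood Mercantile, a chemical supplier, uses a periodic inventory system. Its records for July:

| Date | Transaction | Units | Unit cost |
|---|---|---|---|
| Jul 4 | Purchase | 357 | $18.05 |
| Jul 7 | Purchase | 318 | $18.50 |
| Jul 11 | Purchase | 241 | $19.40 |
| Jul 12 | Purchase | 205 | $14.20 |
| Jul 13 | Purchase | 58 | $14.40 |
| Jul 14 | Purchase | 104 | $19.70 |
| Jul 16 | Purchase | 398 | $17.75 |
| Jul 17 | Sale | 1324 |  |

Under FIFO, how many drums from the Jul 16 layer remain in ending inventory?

Jul 17, 1324 sold [FIFO — oldest first]: 357 @ $18.05 + 318 @ $18.50 + 241 @ $19.40 + 205 @ $14.20 + 58 @ $14.40 + 104 @ $19.70 + 41 @ $17.75 = $23,525.00
Ending inventory: 357 @ $17.75 = $6,336.75
Check: goods available $29,861.75 = COGS $23,525.00 + ending $6,336.75

357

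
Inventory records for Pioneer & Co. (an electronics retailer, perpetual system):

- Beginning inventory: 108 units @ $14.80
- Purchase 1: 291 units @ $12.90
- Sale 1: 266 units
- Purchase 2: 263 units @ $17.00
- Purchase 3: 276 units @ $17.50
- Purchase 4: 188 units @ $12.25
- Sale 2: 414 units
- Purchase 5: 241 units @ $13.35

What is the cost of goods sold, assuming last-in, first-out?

Sale 1 (266) [LIFO — newest first]: 266 @ $12.90 = $3,431.40
Sale 2 (414) [LIFO — newest first]: 188 @ $12.25 + 226 @ $17.50 = $6,258.00
Total COGS = $3,431.40 + $6,258.00 = $9,689.40
Ending inventory: 108 @ $14.80 + 25 @ $12.90 + 263 @ $17.00 + 50 @ $17.50 + 241 @ $13.35 = $10,484.25

COGS = $9,689.40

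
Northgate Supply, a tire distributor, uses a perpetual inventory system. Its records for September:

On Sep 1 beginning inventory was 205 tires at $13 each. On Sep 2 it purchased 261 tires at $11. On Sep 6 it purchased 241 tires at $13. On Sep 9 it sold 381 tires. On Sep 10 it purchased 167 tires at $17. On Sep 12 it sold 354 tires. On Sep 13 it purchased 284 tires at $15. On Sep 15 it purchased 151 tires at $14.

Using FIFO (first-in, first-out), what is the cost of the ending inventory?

Sep 9, 381 sold [FIFO — oldest first]: 205 @ $13 + 176 @ $11 = $4,601
Sep 12, 354 sold [FIFO — oldest first]: 85 @ $11 + 241 @ $13 + 28 @ $17 = $4,544
Total COGS = $4,601 + $4,544 = $9,145
Ending inventory: 139 @ $17 + 284 @ $15 + 151 @ $14 = $8,737

Ending inventory = $8,737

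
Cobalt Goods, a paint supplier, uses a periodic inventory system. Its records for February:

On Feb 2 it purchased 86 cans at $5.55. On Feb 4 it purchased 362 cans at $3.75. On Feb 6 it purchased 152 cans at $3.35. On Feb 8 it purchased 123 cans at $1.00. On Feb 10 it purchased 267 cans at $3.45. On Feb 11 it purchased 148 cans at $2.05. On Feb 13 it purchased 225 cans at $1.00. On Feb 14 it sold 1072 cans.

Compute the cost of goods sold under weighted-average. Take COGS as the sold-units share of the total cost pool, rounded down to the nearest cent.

COGS = $3,080.36

Feb 14, sell 1072: 1072/1363 × $3,916.55 → $3,080.36
Ending inventory (cost pool remaining) = $836.19
Check: goods available $3,916.55 = COGS $3,080.36 + ending $836.19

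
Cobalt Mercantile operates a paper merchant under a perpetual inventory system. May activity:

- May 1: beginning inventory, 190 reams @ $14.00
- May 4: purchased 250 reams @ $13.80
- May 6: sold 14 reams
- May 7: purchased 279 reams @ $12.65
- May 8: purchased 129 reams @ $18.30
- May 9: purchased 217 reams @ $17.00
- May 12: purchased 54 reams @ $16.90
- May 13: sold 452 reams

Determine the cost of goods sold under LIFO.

May 6, 14 sold [LIFO — newest first]: 14 @ $13.80 = $193.20
May 13, 452 sold [LIFO — newest first]: 54 @ $16.90 + 217 @ $17.00 + 129 @ $18.30 + 52 @ $12.65 = $7,620.10
Total COGS = $193.20 + $7,620.10 = $7,813.30
Ending inventory: 190 @ $14.00 + 236 @ $13.80 + 227 @ $12.65 = $8,788.35

COGS = $7,813.30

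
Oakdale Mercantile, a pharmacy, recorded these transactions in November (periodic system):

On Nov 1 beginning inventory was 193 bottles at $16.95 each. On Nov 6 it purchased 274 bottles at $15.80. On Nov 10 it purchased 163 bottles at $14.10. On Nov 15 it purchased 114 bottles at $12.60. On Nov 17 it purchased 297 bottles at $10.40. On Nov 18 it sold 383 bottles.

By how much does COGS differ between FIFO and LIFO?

FIFO COGS: 193 @ $16.95 + 190 @ $15.80 = $6,273.35
LIFO COGS: 297 @ $10.40 + 86 @ $12.60 = $4,172.40
Difference = |$6,273.35 − $4,172.40| = $2,100.95

$2,100.95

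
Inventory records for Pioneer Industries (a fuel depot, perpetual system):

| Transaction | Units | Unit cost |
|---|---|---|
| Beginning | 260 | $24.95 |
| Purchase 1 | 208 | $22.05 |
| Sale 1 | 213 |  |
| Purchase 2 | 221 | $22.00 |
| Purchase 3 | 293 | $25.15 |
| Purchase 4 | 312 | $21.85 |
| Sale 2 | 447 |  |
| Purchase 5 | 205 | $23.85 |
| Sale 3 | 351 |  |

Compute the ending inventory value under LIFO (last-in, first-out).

Ending inventory = $11,526.05

Sale 1 (213) [LIFO — newest first]: 208 @ $22.05 + 5 @ $24.95 = $4,711.15
Sale 2 (447) [LIFO — newest first]: 312 @ $21.85 + 135 @ $25.15 = $10,212.45
Sale 3 (351) [LIFO — newest first]: 205 @ $23.85 + 146 @ $25.15 = $8,561.15
Total COGS = $4,711.15 + $10,212.45 + $8,561.15 = $23,484.75
Ending inventory: 255 @ $24.95 + 221 @ $22.00 + 12 @ $25.15 = $11,526.05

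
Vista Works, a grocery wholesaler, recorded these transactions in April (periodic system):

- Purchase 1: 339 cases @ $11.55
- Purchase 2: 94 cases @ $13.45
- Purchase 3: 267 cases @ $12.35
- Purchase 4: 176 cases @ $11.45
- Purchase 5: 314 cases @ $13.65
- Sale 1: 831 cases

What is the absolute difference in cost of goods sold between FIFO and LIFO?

$616.90

FIFO COGS: 339 @ $11.55 + 94 @ $13.45 + 267 @ $12.35 + 131 @ $11.45 = $9,977.15
LIFO COGS: 314 @ $13.65 + 176 @ $11.45 + 267 @ $12.35 + 74 @ $13.45 = $10,594.05
Difference = |$9,977.15 − $10,594.05| = $616.90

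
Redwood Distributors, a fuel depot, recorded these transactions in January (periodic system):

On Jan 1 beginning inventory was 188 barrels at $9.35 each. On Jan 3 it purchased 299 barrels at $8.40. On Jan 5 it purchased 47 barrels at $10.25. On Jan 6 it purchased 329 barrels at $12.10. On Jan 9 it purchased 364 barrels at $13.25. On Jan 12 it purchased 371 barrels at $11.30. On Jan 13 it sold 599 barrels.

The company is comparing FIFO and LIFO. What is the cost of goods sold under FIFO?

COGS = $5,537.65

FIFO COGS: 188 @ $9.35 + 299 @ $8.40 + 47 @ $10.25 + 65 @ $12.10 = $5,537.65
LIFO COGS: 371 @ $11.30 + 228 @ $13.25 = $7,213.30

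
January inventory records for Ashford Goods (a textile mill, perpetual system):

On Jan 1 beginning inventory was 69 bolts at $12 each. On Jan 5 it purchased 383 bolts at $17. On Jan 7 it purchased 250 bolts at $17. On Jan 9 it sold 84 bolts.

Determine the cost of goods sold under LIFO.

COGS = $1,428

Jan 9, 84 sold [LIFO — newest first]: 84 @ $17 = $1,428
Ending inventory: 69 @ $12 + 383 @ $17 + 166 @ $17 = $10,161
Check: goods available $11,589 = COGS $1,428 + ending $10,161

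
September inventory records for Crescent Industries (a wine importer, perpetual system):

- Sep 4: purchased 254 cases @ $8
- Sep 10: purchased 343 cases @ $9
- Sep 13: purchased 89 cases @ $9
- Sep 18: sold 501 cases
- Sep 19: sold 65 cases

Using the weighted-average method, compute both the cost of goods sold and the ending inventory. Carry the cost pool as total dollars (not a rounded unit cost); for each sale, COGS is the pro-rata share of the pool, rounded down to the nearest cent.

After Sep 4: 254 on hand, pool $2,032.00 (≈ $8.0000 each)
After Sep 10: 597 on hand, pool $5,119.00 (≈ $8.5745 each)
After Sep 13: 686 on hand, pool $5,920.00 (≈ $8.6297 each)
Sep 18, sell 501: 501/686 × $5,920.00 → $4,323.49
Sep 19, sell 65: 65/185 × $1,596.51 → $560.93
Total COGS = $4,323.49 + $560.93 = $4,884.42
Ending inventory (cost pool remaining) = $1,035.58

COGS = $4,884.42; ending inventory = $1,035.58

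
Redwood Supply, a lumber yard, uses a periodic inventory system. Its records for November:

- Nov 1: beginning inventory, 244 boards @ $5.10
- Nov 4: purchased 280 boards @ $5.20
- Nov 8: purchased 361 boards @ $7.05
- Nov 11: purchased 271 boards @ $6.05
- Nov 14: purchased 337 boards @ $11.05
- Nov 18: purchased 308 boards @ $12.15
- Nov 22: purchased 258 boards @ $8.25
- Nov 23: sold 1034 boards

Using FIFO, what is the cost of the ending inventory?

Nov 23, 1034 sold [FIFO — oldest first]: 244 @ $5.10 + 280 @ $5.20 + 361 @ $7.05 + 149 @ $6.05 = $6,146.90
Ending inventory: 122 @ $6.05 + 337 @ $11.05 + 308 @ $12.15 + 258 @ $8.25 = $10,332.65

Ending inventory = $10,332.65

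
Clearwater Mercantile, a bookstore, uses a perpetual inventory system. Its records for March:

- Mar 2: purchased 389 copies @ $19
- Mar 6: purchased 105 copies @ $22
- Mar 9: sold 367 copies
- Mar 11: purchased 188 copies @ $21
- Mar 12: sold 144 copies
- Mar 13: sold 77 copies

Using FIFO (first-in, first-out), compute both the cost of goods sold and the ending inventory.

COGS = $11,675; ending inventory = $1,974

Mar 9, 367 sold [FIFO — oldest first]: 367 @ $19 = $6,973
Mar 12, 144 sold [FIFO — oldest first]: 22 @ $19 + 105 @ $22 + 17 @ $21 = $3,085
Mar 13, 77 sold [FIFO — oldest first]: 77 @ $21 = $1,617
Total COGS = $6,973 + $3,085 + $1,617 = $11,675
Ending inventory: 94 @ $21 = $1,974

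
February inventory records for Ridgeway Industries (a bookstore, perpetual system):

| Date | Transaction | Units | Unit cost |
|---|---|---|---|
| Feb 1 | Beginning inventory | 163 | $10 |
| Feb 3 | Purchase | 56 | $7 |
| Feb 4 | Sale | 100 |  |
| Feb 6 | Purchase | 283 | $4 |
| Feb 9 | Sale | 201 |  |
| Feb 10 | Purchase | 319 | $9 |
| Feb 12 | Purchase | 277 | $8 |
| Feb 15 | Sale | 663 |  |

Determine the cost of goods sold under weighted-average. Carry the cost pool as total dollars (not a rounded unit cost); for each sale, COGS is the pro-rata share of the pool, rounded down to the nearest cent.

COGS = $7,198.19

After Feb 1: 163 on hand, pool $1,630.00 (≈ $10.0000 each)
After Feb 3: 219 on hand, pool $2,022.00 (≈ $9.2329 each)
Feb 4, sell 100: 100/219 × $2,022.00 → $923.28
After Feb 6: 402 on hand, pool $2,230.72 (≈ $5.5491 each)
Feb 9, sell 201: 201/402 × $2,230.72 → $1,115.36
After Feb 10: 520 on hand, pool $3,986.36 (≈ $7.6661 each)
After Feb 12: 797 on hand, pool $6,202.36 (≈ $7.7821 each)
Feb 15, sell 663: 663/797 × $6,202.36 → $5,159.55
Total COGS = $923.28 + $1,115.36 + $5,159.55 = $7,198.19
Ending inventory (cost pool remaining) = $1,042.81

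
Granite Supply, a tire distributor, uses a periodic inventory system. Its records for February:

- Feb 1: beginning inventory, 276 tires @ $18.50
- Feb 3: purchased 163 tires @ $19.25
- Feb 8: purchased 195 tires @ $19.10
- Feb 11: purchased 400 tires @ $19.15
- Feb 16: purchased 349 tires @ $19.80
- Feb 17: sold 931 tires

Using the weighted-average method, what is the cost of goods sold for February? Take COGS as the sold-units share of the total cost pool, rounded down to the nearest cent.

COGS = $17,865.00

Feb 17, sell 931: 931/1383 × $26,538.45 → $17,865.00
Ending inventory (cost pool remaining) = $8,673.45
Check: goods available $26,538.45 = COGS $17,865.00 + ending $8,673.45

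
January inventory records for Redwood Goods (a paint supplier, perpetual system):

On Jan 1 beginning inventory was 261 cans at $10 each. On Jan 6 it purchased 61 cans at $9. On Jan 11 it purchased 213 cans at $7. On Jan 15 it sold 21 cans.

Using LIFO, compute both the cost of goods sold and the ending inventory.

COGS = $147; ending inventory = $4,503

Jan 15, 21 sold [LIFO — newest first]: 21 @ $7 = $147
Ending inventory: 261 @ $10 + 61 @ $9 + 192 @ $7 = $4,503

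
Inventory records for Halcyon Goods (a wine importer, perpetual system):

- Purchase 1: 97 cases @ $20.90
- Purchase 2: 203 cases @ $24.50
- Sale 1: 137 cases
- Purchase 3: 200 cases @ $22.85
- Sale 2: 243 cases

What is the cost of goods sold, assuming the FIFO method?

Sale 1 (137) [FIFO — oldest first]: 97 @ $20.90 + 40 @ $24.50 = $3,007.30
Sale 2 (243) [FIFO — oldest first]: 163 @ $24.50 + 80 @ $22.85 = $5,821.50
Total COGS = $3,007.30 + $5,821.50 = $8,828.80
Ending inventory: 120 @ $22.85 = $2,742.00

COGS = $8,828.80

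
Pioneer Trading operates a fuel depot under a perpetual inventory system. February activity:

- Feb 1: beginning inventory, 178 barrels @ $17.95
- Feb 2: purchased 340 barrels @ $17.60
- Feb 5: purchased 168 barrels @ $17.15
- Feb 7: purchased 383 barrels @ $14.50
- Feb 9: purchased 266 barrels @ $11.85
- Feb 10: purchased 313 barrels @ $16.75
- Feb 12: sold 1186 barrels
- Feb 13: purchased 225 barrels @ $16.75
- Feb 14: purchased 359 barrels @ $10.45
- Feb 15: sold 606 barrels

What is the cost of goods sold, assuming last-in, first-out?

COGS = $25,722.65

Feb 12, 1186 sold [LIFO — newest first]: 313 @ $16.75 + 266 @ $11.85 + 383 @ $14.50 + 168 @ $17.15 + 56 @ $17.60 = $17,815.15
Feb 15, 606 sold [LIFO — newest first]: 359 @ $10.45 + 225 @ $16.75 + 22 @ $17.60 = $7,907.50
Total COGS = $17,815.15 + $7,907.50 = $25,722.65
Ending inventory: 178 @ $17.95 + 262 @ $17.60 = $7,806.30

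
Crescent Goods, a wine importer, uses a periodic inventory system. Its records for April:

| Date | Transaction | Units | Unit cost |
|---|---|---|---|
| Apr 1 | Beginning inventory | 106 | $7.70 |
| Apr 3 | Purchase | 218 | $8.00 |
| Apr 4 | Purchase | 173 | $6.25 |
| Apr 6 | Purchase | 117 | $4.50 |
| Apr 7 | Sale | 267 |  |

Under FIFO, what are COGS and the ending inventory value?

Apr 7, 267 sold [FIFO — oldest first]: 106 @ $7.70 + 161 @ $8.00 = $2,104.20
Ending inventory: 57 @ $8.00 + 173 @ $6.25 + 117 @ $4.50 = $2,063.75

COGS = $2,104.20; ending inventory = $2,063.75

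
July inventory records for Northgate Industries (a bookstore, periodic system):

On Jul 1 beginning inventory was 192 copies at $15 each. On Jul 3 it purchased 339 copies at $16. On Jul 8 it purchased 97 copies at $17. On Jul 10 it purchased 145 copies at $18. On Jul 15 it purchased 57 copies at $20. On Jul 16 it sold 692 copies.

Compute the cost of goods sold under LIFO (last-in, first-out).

COGS = $11,633

Jul 16, 692 sold [LIFO — newest first]: 57 @ $20 + 145 @ $18 + 97 @ $17 + 339 @ $16 + 54 @ $15 = $11,633
Ending inventory: 138 @ $15 = $2,070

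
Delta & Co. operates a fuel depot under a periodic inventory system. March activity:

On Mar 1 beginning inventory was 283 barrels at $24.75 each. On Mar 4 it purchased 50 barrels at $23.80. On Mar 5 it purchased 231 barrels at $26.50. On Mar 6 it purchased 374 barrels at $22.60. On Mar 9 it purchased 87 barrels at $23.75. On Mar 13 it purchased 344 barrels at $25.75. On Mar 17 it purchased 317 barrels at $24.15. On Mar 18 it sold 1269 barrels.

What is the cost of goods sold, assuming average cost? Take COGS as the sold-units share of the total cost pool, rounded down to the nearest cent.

Mar 18, sell 1269: 1269/1686 × $41,347.95 → $31,121.32
Ending inventory (cost pool remaining) = $10,226.63
Check: goods available $41,347.95 = COGS $31,121.32 + ending $10,226.63

COGS = $31,121.32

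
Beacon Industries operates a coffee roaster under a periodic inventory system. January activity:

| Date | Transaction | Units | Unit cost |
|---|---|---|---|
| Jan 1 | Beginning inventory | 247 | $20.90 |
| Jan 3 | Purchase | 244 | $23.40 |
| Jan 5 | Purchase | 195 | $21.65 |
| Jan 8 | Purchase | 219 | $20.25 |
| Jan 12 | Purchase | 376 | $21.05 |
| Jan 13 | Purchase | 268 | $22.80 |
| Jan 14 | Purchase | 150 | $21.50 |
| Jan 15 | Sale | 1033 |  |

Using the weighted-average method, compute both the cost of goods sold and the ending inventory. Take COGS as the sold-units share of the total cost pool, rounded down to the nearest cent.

COGS = $22,361.56; ending inventory = $14,417.04

Jan 15, sell 1033: 1033/1699 × $36,778.60 → $22,361.56
Ending inventory (cost pool remaining) = $14,417.04
Check: goods available $36,778.60 = COGS $22,361.56 + ending $14,417.04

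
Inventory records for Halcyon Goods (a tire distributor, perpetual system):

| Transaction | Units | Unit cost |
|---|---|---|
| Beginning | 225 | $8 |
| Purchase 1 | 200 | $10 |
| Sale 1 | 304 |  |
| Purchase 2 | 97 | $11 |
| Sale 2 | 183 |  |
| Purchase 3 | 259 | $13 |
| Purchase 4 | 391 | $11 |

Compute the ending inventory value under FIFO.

Sale 1 (304) [FIFO — oldest first]: 225 @ $8 + 79 @ $10 = $2,590
Sale 2 (183) [FIFO — oldest first]: 121 @ $10 + 62 @ $11 = $1,892
Total COGS = $2,590 + $1,892 = $4,482
Ending inventory: 35 @ $11 + 259 @ $13 + 391 @ $11 = $8,053

Ending inventory = $8,053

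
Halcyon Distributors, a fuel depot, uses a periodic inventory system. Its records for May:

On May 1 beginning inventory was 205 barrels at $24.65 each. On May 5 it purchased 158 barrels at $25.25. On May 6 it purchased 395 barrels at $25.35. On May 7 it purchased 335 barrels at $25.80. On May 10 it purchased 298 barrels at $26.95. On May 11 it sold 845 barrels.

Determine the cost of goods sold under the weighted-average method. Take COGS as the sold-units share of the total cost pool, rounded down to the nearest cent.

COGS = $21,705.20

May 11, sell 845: 845/1391 × $35,730.10 → $21,705.20
Ending inventory (cost pool remaining) = $14,024.90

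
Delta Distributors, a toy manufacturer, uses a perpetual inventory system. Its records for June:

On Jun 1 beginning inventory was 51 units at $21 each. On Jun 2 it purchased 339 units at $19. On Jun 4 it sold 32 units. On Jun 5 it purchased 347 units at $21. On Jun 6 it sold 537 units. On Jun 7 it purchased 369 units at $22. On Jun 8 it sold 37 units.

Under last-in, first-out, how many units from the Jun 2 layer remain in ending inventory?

Jun 4, 32 sold [LIFO — newest first]: 32 @ $19 = $608
Jun 6, 537 sold [LIFO — newest first]: 347 @ $21 + 190 @ $19 = $10,897
Jun 8, 37 sold [LIFO — newest first]: 37 @ $22 = $814
Total COGS = $608 + $10,897 + $814 = $12,319
Ending inventory: 51 @ $21 + 117 @ $19 + 332 @ $22 = $10,598
Check: goods available $22,917 = COGS $12,319 + ending $10,598

117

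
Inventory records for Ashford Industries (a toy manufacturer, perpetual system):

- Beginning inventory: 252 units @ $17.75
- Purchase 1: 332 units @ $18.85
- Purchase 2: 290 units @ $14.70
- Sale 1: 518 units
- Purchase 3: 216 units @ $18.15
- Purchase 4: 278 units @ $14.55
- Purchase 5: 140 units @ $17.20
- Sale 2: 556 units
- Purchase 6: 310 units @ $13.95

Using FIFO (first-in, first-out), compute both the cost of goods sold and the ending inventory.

COGS = $18,624.20; ending inventory = $11,067.80

Sale 1 (518) [FIFO — oldest first]: 252 @ $17.75 + 266 @ $18.85 = $9,487.10
Sale 2 (556) [FIFO — oldest first]: 66 @ $18.85 + 290 @ $14.70 + 200 @ $18.15 = $9,137.10
Total COGS = $9,487.10 + $9,137.10 = $18,624.20
Ending inventory: 16 @ $18.15 + 278 @ $14.55 + 140 @ $17.20 + 310 @ $13.95 = $11,067.80
Check: goods available $29,692.00 = COGS $18,624.20 + ending $11,067.80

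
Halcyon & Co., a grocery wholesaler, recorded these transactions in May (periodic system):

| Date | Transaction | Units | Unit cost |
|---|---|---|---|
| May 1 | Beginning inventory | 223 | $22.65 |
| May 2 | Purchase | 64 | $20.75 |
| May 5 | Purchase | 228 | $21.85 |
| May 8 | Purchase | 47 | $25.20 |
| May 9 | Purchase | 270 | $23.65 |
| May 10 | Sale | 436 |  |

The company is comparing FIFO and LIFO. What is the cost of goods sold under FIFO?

FIFO COGS: 223 @ $22.65 + 64 @ $20.75 + 149 @ $21.85 = $9,634.60
LIFO COGS: 270 @ $23.65 + 47 @ $25.20 + 119 @ $21.85 = $10,170.05

COGS = $9,634.60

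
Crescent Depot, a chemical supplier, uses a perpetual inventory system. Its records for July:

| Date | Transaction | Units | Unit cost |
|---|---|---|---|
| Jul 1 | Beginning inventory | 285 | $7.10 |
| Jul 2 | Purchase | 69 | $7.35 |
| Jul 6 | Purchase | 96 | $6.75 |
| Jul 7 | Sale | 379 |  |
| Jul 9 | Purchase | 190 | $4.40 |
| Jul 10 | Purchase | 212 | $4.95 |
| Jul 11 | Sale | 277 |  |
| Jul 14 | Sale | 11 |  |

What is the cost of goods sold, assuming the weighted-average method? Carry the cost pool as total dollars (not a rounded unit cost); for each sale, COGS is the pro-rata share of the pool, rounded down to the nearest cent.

After Jul 1: 285 on hand, pool $2,023.50 (≈ $7.1000 each)
After Jul 2: 354 on hand, pool $2,530.65 (≈ $7.1487 each)
After Jul 6: 450 on hand, pool $3,178.65 (≈ $7.0637 each)
Jul 7, sell 379: 379/450 × $3,178.65 → $2,677.12
After Jul 9: 261 on hand, pool $1,337.53 (≈ $5.1246 each)
After Jul 10: 473 on hand, pool $2,386.93 (≈ $5.0464 each)
Jul 11, sell 277: 277/473 × $2,386.93 → $1,397.84
Jul 14, sell 11: 11/196 × $989.09 → $55.51
Total COGS = $2,677.12 + $1,397.84 + $55.51 = $4,130.47
Ending inventory (cost pool remaining) = $933.58

COGS = $4,130.47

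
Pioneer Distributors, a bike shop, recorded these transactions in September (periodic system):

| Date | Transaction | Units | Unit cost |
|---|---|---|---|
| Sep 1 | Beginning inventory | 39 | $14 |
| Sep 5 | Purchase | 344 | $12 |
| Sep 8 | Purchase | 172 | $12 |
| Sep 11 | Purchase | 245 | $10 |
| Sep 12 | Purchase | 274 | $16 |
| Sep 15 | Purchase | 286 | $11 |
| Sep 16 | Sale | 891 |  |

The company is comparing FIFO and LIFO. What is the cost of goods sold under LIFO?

COGS = $11,012

FIFO COGS: 39 @ $14 + 344 @ $12 + 172 @ $12 + 245 @ $10 + 91 @ $16 = $10,644
LIFO COGS: 286 @ $11 + 274 @ $16 + 245 @ $10 + 86 @ $12 = $11,012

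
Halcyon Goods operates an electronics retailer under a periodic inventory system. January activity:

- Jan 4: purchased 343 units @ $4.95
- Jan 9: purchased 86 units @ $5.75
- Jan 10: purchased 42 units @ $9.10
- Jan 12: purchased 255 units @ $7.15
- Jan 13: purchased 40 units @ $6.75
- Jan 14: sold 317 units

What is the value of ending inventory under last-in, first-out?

Ending inventory = $2,374.35

Jan 14, 317 sold [LIFO — newest first]: 40 @ $6.75 + 255 @ $7.15 + 22 @ $9.10 = $2,293.45
Ending inventory: 343 @ $4.95 + 86 @ $5.75 + 20 @ $9.10 = $2,374.35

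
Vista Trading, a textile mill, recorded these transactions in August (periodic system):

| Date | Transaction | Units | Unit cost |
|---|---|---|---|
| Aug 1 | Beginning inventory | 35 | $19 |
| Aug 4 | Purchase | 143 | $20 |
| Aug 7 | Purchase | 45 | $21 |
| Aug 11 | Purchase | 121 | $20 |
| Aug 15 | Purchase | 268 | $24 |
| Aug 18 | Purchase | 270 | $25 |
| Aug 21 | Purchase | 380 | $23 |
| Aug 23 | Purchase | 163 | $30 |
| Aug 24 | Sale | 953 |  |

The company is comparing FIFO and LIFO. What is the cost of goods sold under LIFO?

COGS = $23,740

FIFO COGS: 35 @ $19 + 143 @ $20 + 45 @ $21 + 121 @ $20 + 268 @ $24 + 270 @ $25 + 71 @ $23 = $21,705
LIFO COGS: 163 @ $30 + 380 @ $23 + 270 @ $25 + 140 @ $24 = $23,740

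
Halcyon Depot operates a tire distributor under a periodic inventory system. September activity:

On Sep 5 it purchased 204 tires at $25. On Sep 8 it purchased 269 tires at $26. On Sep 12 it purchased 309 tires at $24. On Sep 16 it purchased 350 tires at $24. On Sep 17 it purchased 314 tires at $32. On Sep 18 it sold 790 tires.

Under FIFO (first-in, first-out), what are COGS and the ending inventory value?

COGS = $19,702; ending inventory = $18,256

Sep 18, 790 sold [FIFO — oldest first]: 204 @ $25 + 269 @ $26 + 309 @ $24 + 8 @ $24 = $19,702
Ending inventory: 342 @ $24 + 314 @ $32 = $18,256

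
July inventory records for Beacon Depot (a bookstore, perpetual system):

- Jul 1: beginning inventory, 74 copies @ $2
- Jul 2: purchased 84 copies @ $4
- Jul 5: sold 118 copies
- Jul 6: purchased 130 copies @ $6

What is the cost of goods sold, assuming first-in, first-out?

Jul 5, 118 sold [FIFO — oldest first]: 74 @ $2 + 44 @ $4 = $324
Ending inventory: 40 @ $4 + 130 @ $6 = $940

COGS = $324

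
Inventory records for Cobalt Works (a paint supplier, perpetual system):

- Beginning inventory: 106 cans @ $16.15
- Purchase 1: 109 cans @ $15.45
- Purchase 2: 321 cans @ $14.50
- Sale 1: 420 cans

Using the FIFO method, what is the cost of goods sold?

COGS = $6,368.45

Sale 1 (420) [FIFO — oldest first]: 106 @ $16.15 + 109 @ $15.45 + 205 @ $14.50 = $6,368.45
Ending inventory: 116 @ $14.50 = $1,682.00
Check: goods available $8,050.45 = COGS $6,368.45 + ending $1,682.00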